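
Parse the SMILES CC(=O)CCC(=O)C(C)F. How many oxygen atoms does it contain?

Scan the SMILES for O atoms (remember two-letter symbols like Cl and Br are single atoms).
Oxygen count: 2.

2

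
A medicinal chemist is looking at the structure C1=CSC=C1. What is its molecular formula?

Walk through each heavy atom and fill implicit hydrogens from standard valence (C 4, N 3, O 2, S 2, halogen 1):
  atom 1: C, bond orders sum to 3 (valence 4) → 1 H
  atom 2: C, bond orders sum to 3 (valence 4) → 1 H
  atom 3: S, bond orders sum to 2 (valence 2) → 0 H
  atom 4: C, bond orders sum to 3 (valence 4) → 1 H
  atom 5: C, bond orders sum to 3 (valence 4) → 1 H
Totals → C:4, H:4, S:1.
In Hill order: C4H4S.

C4H4S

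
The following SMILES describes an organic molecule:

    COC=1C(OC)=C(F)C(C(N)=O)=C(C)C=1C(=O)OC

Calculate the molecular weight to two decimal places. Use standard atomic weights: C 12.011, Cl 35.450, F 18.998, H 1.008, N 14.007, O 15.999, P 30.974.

First, the molecular formula is C12H14FNO5 (counting implicit H from valence).
  C: 12 × 12.011 = 144.132
  F: 1 × 18.998 = 18.998
  H: 14 × 1.008 = 14.112
  N: 1 × 14.007 = 14.007
  O: 5 × 15.999 = 79.995
Sum: 12×12.011 + 1×18.998 + 14×1.008 + 1×14.007 + 5×15.999 = 271.244 → 271.24 g/mol.

271.24 g/mol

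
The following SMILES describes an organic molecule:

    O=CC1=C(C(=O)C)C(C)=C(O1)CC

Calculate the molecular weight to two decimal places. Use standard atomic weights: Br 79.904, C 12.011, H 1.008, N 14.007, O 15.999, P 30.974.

180.20 g/mol

First, the molecular formula is C10H12O3 (counting implicit H from valence).
  C: 10 × 12.011 = 120.110
  H: 12 × 1.008 = 12.096
  O: 3 × 15.999 = 47.997
Sum: 10×12.011 + 12×1.008 + 3×15.999 = 180.203 → 180.20 g/mol.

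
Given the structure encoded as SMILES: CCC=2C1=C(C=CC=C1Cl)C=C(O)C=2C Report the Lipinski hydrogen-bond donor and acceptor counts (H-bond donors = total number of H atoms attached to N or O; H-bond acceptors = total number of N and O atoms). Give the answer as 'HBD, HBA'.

1, 1

Donors: find every N or O and count the H atoms it carries.
  atom 13 (O): bond orders sum to 1 → 1 H
Lipinski HBD = 1.
Acceptors: N atoms = 0, O atoms = 1 → HBA = 1.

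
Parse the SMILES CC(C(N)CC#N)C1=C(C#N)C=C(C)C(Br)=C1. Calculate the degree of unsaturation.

Degree of unsaturation = (number of rings) + (number of π bonds).
Ring closures in the SMILES: 1.
π bonds: 3 double bonds (each 1 DoU), 2 triple bonds (each 2 DoU) → 7 DoU from unsaturation.
Total DoU = 1 + 7 = 8.

8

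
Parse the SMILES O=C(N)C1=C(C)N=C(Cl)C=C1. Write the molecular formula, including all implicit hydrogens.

C7H7ClN2O

Walk through each heavy atom and fill implicit hydrogens from standard valence (C 4, N 3, O 2, S 2, halogen 1):
  atom 1: O, bond orders sum to 2 (valence 2) → 0 H
  atom 2: C, bond orders sum to 4 (valence 4) → 0 H
  atom 3: N, bond orders sum to 1 (valence 3) → 2 H
  atom 4: C, bond orders sum to 4 (valence 4) → 0 H
  atom 5: C, bond orders sum to 4 (valence 4) → 0 H
  atom 6: C, bond orders sum to 1 (valence 4) → 3 H
  atom 7: N, bond orders sum to 3 (valence 3) → 0 H
  atom 8: C, bond orders sum to 4 (valence 4) → 0 H
  atom 9: Cl (halogen, monovalent) → 0 H
  atom 10: C, bond orders sum to 3 (valence 4) → 1 H
  atom 11: C, bond orders sum to 3 (valence 4) → 1 H
Totals → C:7, H:7, Cl:1, N:2, O:1.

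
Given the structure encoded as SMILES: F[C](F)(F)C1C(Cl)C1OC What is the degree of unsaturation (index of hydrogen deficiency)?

Molecular formula: C5H6ClF3O.
DoU = (2C + 2 + N − H − X) / 2, where X is the halogen count and O/S are ignored.
    = (2·5 + 2 + 0 − 6 − 4) / 2 = 2 / 2 = 1.

1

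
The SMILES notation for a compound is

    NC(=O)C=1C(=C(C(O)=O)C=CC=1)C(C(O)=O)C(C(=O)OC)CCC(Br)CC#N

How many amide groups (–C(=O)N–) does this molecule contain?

1

The amide motif appears at heavy-atom position 2 in the SMILES.
Other groups present: 2 carboxylic acid, 1 ester, 1 nitrile.
Amide count: 1.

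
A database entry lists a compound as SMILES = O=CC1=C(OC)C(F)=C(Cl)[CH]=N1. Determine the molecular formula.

Walk through each heavy atom and fill implicit hydrogens from standard valence (C 4, N 3, O 2, S 2, halogen 1):
  atom 1: O, bond orders sum to 2 (valence 2) → 0 H
  atom 2: C, bond orders sum to 3 (valence 4) → 1 H
  atom 3: C, bond orders sum to 4 (valence 4) → 0 H
  atom 4: C, bond orders sum to 4 (valence 4) → 0 H
  atom 5: O, bond orders sum to 2 (valence 2) → 0 H
  atom 6: C, bond orders sum to 1 (valence 4) → 3 H
  atom 7: C, bond orders sum to 4 (valence 4) → 0 H
  atom 8: F (halogen, monovalent) → 0 H
  atom 9: C, bond orders sum to 4 (valence 4) → 0 H
  atom 10: Cl (halogen, monovalent) → 0 H
  atom 11: C with explicit H count 1
  atom 12: N, bond orders sum to 3 (valence 3) → 0 H
Totals → C:7, H:5, Cl:1, F:1, N:1, O:2.
In Hill order: C7H5ClFNO2.

C7H5ClFNO2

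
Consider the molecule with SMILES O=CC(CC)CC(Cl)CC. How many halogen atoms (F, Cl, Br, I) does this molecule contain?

Halogen atoms appear at heavy-atom position 8 (1×Cl).
Other groups present: 1 aldehyde.
Halogen count: 1.

1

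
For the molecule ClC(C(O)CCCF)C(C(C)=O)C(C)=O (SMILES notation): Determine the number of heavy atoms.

15

Every atom symbol written in the SMILES (organic subset) is one heavy atom; implicit H are not written.
Heavy atoms by element → C:10, Cl:1, F:1, O:3.
Total: 15.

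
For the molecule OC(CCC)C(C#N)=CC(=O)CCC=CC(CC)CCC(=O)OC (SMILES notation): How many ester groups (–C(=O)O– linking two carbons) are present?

1

The ester motif appears at heavy-atom position 21 in the SMILES.
Other groups present: 2 alkene, 1 hydroxyl, 1 ketone, 1 nitrile.
Ester count: 1.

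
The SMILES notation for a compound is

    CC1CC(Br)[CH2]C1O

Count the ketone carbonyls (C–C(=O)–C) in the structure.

Scan the SMILES for the ketone motif — none present.
Groups that are present: 1 hydroxyl.

0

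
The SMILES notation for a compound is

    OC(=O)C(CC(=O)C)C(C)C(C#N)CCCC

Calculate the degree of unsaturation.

Molecular formula: C13H21NO3.
DoU = (2C + 2 + N − H − X) / 2, where X is the halogen count and O/S are ignored.
    = (2·13 + 2 + 1 − 21 − 0) / 2 = 8 / 2 = 4.

4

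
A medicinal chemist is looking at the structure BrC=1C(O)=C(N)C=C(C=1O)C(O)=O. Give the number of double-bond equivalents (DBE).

Degree of unsaturation = (number of rings) + (number of π bonds).
Ring closures in the SMILES: 1.
π bonds: 4 double bonds (each 1 DoU) → 4 DoU from unsaturation.
Total DoU = 1 + 4 = 5.

5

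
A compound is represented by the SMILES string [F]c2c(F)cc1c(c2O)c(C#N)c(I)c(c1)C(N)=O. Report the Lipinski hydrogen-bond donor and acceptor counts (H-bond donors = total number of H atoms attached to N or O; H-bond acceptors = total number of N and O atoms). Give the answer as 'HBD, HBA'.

3, 4

Donors: find every N or O and count the H atoms it carries.
  atom 9 (O): bond orders sum to 1 → 1 H
  atom 12 (N): bond orders sum to 3 → 0 H
  atom 18 (N): bond orders sum to 1 → 2 H
  atom 19 (O): bond orders sum to 2 → 0 H
Lipinski HBD = 3.
Acceptors: N atoms = 2, O atoms = 2 → HBA = 4.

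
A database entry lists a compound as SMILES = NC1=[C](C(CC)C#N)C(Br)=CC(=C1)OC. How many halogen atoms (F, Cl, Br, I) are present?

1

Halogen atoms appear at heavy-atom position 10 (1×Br).
Other groups present: 1 ether, 1 nitrile, 1 primary amine.
Halogen count: 1.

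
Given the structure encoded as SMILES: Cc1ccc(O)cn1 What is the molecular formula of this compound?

C6H7NO

Walk through each heavy atom and fill implicit hydrogens from standard valence (C 4, N 3, O 2, S 2, halogen 1); for lowercase aromatic atoms, an aromatic c carries 1 H when it has two neighbours and 0 H with three, and aromatic n carries 0 H:
  atom 1: C, bond orders sum to 1 (valence 4) → 3 H
  atom 2: aromatic c, 3 neighbours → 0 H
  atom 3: aromatic c, 2 neighbours → 1 H
  atom 4: aromatic c, 2 neighbours → 1 H
  atom 5: aromatic c, 3 neighbours → 0 H
  atom 6: O, bond orders sum to 1 (valence 2) → 1 H
  atom 7: aromatic c, 2 neighbours → 1 H
  atom 8: aromatic n, 2 neighbours → 0 H
Totals → C:6, H:7, N:1, O:1.
In Hill order: C6H7NO.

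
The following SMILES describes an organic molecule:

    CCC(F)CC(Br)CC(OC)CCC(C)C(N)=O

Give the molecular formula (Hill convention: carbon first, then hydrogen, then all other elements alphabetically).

C13H25BrFNO2

Walk through each heavy atom and fill implicit hydrogens from standard valence (C 4, N 3, O 2, S 2, halogen 1):
  atom 1: C, bond orders sum to 1 (valence 4) → 3 H
  atom 2: C, bond orders sum to 2 (valence 4) → 2 H
  atom 3: C, bond orders sum to 3 (valence 4) → 1 H
  atom 4: F (halogen, monovalent) → 0 H
  atom 5: C, bond orders sum to 2 (valence 4) → 2 H
  atom 6: C, bond orders sum to 3 (valence 4) → 1 H
  atom 7: Br (halogen, monovalent) → 0 H
  atom 8: C, bond orders sum to 2 (valence 4) → 2 H
  atom 9: C, bond orders sum to 3 (valence 4) → 1 H
  atom 10: O, bond orders sum to 2 (valence 2) → 0 H
  atom 11: C, bond orders sum to 1 (valence 4) → 3 H
  atom 12: C, bond orders sum to 2 (valence 4) → 2 H
  atom 13: C, bond orders sum to 2 (valence 4) → 2 H
  atom 14: C, bond orders sum to 3 (valence 4) → 1 H
  atom 15: C, bond orders sum to 1 (valence 4) → 3 H
  atom 16: C, bond orders sum to 4 (valence 4) → 0 H
  atom 17: N, bond orders sum to 1 (valence 3) → 2 H
  atom 18: O, bond orders sum to 2 (valence 2) → 0 H
Totals → C:13, H:25, Br:1, F:1, N:1, O:2.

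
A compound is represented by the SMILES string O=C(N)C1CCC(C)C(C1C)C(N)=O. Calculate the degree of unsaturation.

Degree of unsaturation = (number of rings) + (number of π bonds).
Ring closures in the SMILES: 1.
π bonds: 2 double bonds (each 1 DoU) → 2 DoU from unsaturation.
Total DoU = 1 + 2 = 3.

3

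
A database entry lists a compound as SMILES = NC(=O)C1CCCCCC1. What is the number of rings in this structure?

1

In SMILES, each pair of matching ring-closure digits denotes one ring-closing bond; the number of such bonds equals the number of independent rings.
Ring-closure bonds here: 1.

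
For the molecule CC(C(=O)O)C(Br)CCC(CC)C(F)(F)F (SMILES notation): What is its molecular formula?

C10H16BrF3O2

Walk through each heavy atom and fill implicit hydrogens from standard valence (C 4, N 3, O 2, S 2, halogen 1):
  atom 1: C, bond orders sum to 1 (valence 4) → 3 H
  atom 2: C, bond orders sum to 3 (valence 4) → 1 H
  atom 3: C, bond orders sum to 4 (valence 4) → 0 H
  atom 4: O, bond orders sum to 2 (valence 2) → 0 H
  atom 5: O, bond orders sum to 1 (valence 2) → 1 H
  atom 6: C, bond orders sum to 3 (valence 4) → 1 H
  atom 7: Br (halogen, monovalent) → 0 H
  atom 8: C, bond orders sum to 2 (valence 4) → 2 H
  atom 9: C, bond orders sum to 2 (valence 4) → 2 H
  atom 10: C, bond orders sum to 3 (valence 4) → 1 H
  atom 11: C, bond orders sum to 2 (valence 4) → 2 H
  atom 12: C, bond orders sum to 1 (valence 4) → 3 H
  atom 13: C, bond orders sum to 4 (valence 4) → 0 H
  atom 14: F (halogen, monovalent) → 0 H
  atom 15: F (halogen, monovalent) → 0 H
  atom 16: F (halogen, monovalent) → 0 H
Totals → C:10, H:16, Br:1, F:3, O:2.
In Hill order: C10H16BrF3O2.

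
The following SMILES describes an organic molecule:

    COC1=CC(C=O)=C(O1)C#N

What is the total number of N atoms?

Scan the SMILES for N atoms (remember two-letter symbols like Cl and Br are single atoms).
Nitrogen count: 1.

1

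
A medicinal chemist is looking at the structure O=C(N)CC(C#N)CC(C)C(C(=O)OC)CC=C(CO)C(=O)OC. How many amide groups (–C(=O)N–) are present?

The amide motif appears at heavy-atom position 2 in the SMILES.
Other groups present: 1 alkene, 2 ester, 1 hydroxyl, 1 nitrile.
Amide count: 1.

1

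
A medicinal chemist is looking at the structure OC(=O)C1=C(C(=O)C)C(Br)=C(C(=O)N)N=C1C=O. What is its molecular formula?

Walk through each heavy atom and fill implicit hydrogens from standard valence (C 4, N 3, O 2, S 2, halogen 1):
  atom 1: O, bond orders sum to 1 (valence 2) → 1 H
  atom 2: C, bond orders sum to 4 (valence 4) → 0 H
  atom 3: O, bond orders sum to 2 (valence 2) → 0 H
  atom 4: C, bond orders sum to 4 (valence 4) → 0 H
  atom 5: C, bond orders sum to 4 (valence 4) → 0 H
  atom 6: C, bond orders sum to 4 (valence 4) → 0 H
  atom 7: O, bond orders sum to 2 (valence 2) → 0 H
  atom 8: C, bond orders sum to 1 (valence 4) → 3 H
  atom 9: C, bond orders sum to 4 (valence 4) → 0 H
  atom 10: Br (halogen, monovalent) → 0 H
  atom 11: C, bond orders sum to 4 (valence 4) → 0 H
  atom 12: C, bond orders sum to 4 (valence 4) → 0 H
  atom 13: O, bond orders sum to 2 (valence 2) → 0 H
  atom 14: N, bond orders sum to 1 (valence 3) → 2 H
  atom 15: N, bond orders sum to 3 (valence 3) → 0 H
  atom 16: C, bond orders sum to 4 (valence 4) → 0 H
  atom 17: C, bond orders sum to 3 (valence 4) → 1 H
  atom 18: O, bond orders sum to 2 (valence 2) → 0 H
Totals → C:10, H:7, Br:1, N:2, O:5.

C10H7BrN2O5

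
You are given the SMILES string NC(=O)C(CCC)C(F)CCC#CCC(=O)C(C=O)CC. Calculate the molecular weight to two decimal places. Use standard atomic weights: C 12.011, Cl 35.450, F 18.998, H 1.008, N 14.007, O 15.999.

First, the molecular formula is C16H24FNO3 (counting implicit H from valence).
  C: 16 × 12.011 = 192.176
  F: 1 × 18.998 = 18.998
  H: 24 × 1.008 = 24.192
  N: 1 × 14.007 = 14.007
  O: 3 × 15.999 = 47.997
Sum: 16×12.011 + 1×18.998 + 24×1.008 + 1×14.007 + 3×15.999 = 297.370 → 297.37 g/mol.

297.37 g/mol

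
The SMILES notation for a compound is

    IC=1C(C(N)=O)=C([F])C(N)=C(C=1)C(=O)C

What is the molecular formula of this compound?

Walk through each heavy atom and fill implicit hydrogens from standard valence (C 4, N 3, O 2, S 2, halogen 1):
  atom 1: I (halogen, monovalent) → 0 H
  atom 2: C, bond orders sum to 4 (valence 4) → 0 H
  atom 3: C, bond orders sum to 4 (valence 4) → 0 H
  atom 4: C, bond orders sum to 4 (valence 4) → 0 H
  atom 5: N, bond orders sum to 1 (valence 3) → 2 H
  atom 6: O, bond orders sum to 2 (valence 2) → 0 H
  atom 7: C, bond orders sum to 4 (valence 4) → 0 H
  atom 8: F with explicit H count 0
  atom 9: C, bond orders sum to 4 (valence 4) → 0 H
  atom 10: N, bond orders sum to 1 (valence 3) → 2 H
  atom 11: C, bond orders sum to 4 (valence 4) → 0 H
  atom 12: C, bond orders sum to 3 (valence 4) → 1 H
  atom 13: C, bond orders sum to 4 (valence 4) → 0 H
  atom 14: O, bond orders sum to 2 (valence 2) → 0 H
  atom 15: C, bond orders sum to 1 (valence 4) → 3 H
Totals → C:9, H:8, F:1, I:1, N:2, O:2.
In Hill order: C9H8FIN2O2.

C9H8FIN2O2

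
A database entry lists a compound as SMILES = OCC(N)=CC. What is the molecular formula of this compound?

C4H9NO

Walk through each heavy atom and fill implicit hydrogens from standard valence (C 4, N 3, O 2, S 2, halogen 1):
  atom 1: O, bond orders sum to 1 (valence 2) → 1 H
  atom 2: C, bond orders sum to 2 (valence 4) → 2 H
  atom 3: C, bond orders sum to 4 (valence 4) → 0 H
  atom 4: N, bond orders sum to 1 (valence 3) → 2 H
  atom 5: C, bond orders sum to 3 (valence 4) → 1 H
  atom 6: C, bond orders sum to 1 (valence 4) → 3 H
Totals → C:4, H:9, N:1, O:1.
In Hill order: C4H9NO.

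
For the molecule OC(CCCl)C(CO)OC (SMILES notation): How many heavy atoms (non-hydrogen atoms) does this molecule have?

Every atom symbol written in the SMILES (organic subset) is one heavy atom; implicit H are not written.
Heavy atoms by element → C:6, Cl:1, O:3.
Total: 10.

10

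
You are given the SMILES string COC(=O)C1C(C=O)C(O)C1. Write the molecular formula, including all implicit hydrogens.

Walk through each heavy atom and fill implicit hydrogens from standard valence (C 4, N 3, O 2, S 2, halogen 1):
  atom 1: C, bond orders sum to 1 (valence 4) → 3 H
  atom 2: O, bond orders sum to 2 (valence 2) → 0 H
  atom 3: C, bond orders sum to 4 (valence 4) → 0 H
  atom 4: O, bond orders sum to 2 (valence 2) → 0 H
  atom 5: C, bond orders sum to 3 (valence 4) → 1 H
  atom 6: C, bond orders sum to 3 (valence 4) → 1 H
  atom 7: C, bond orders sum to 3 (valence 4) → 1 H
  atom 8: O, bond orders sum to 2 (valence 2) → 0 H
  atom 9: C, bond orders sum to 3 (valence 4) → 1 H
  atom 10: O, bond orders sum to 1 (valence 2) → 1 H
  atom 11: C, bond orders sum to 2 (valence 4) → 2 H
Totals → C:7, H:10, O:4.
In Hill order: C7H10O4.

C7H10O4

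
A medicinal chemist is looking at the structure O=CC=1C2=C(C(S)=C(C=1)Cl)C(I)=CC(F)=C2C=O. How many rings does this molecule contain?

2

In SMILES, each pair of matching ring-closure digits denotes one ring-closing bond; the number of such bonds equals the number of independent rings.
Ring-closure bonds here: 2.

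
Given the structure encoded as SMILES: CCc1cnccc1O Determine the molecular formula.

Walk through each heavy atom and fill implicit hydrogens from standard valence (C 4, N 3, O 2, S 2, halogen 1); for lowercase aromatic atoms, an aromatic c carries 1 H when it has two neighbours and 0 H with three, and aromatic n carries 0 H:
  atom 1: C, bond orders sum to 1 (valence 4) → 3 H
  atom 2: C, bond orders sum to 2 (valence 4) → 2 H
  atom 3: aromatic c, 3 neighbours → 0 H
  atom 4: aromatic c, 2 neighbours → 1 H
  atom 5: aromatic n, 2 neighbours → 0 H
  atom 6: aromatic c, 2 neighbours → 1 H
  atom 7: aromatic c, 2 neighbours → 1 H
  atom 8: aromatic c, 3 neighbours → 0 H
  atom 9: O, bond orders sum to 1 (valence 2) → 1 H
Totals → C:7, H:9, N:1, O:1.
In Hill order: C7H9NO.

C7H9NO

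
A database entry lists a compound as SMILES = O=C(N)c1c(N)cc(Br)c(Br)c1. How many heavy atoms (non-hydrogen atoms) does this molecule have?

12

Every atom symbol written in the SMILES (organic subset) is one heavy atom; implicit H are not written.
Heavy atoms by element → Br:2, C:7, N:2, O:1.
Total: 12.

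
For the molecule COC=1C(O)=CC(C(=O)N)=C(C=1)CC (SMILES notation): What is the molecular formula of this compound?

C10H13NO3

Walk through each heavy atom and fill implicit hydrogens from standard valence (C 4, N 3, O 2, S 2, halogen 1):
  atom 1: C, bond orders sum to 1 (valence 4) → 3 H
  atom 2: O, bond orders sum to 2 (valence 2) → 0 H
  atom 3: C, bond orders sum to 4 (valence 4) → 0 H
  atom 4: C, bond orders sum to 4 (valence 4) → 0 H
  atom 5: O, bond orders sum to 1 (valence 2) → 1 H
  atom 6: C, bond orders sum to 3 (valence 4) → 1 H
  atom 7: C, bond orders sum to 4 (valence 4) → 0 H
  atom 8: C, bond orders sum to 4 (valence 4) → 0 H
  atom 9: O, bond orders sum to 2 (valence 2) → 0 H
  atom 10: N, bond orders sum to 1 (valence 3) → 2 H
  atom 11: C, bond orders sum to 4 (valence 4) → 0 H
  atom 12: C, bond orders sum to 3 (valence 4) → 1 H
  atom 13: C, bond orders sum to 2 (valence 4) → 2 H
  atom 14: C, bond orders sum to 1 (valence 4) → 3 H
Totals → C:10, H:13, N:1, O:3.
In Hill order: C10H13NO3.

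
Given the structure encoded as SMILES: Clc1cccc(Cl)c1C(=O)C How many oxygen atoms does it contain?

Scan the SMILES for O atoms (remember two-letter symbols like Cl and Br are single atoms).
Oxygen count: 1.

1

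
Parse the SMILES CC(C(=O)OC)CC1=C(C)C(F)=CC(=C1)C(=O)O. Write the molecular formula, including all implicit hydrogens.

Walk through each heavy atom and fill implicit hydrogens from standard valence (C 4, N 3, O 2, S 2, halogen 1):
  atom 1: C, bond orders sum to 1 (valence 4) → 3 H
  atom 2: C, bond orders sum to 3 (valence 4) → 1 H
  atom 3: C, bond orders sum to 4 (valence 4) → 0 H
  atom 4: O, bond orders sum to 2 (valence 2) → 0 H
  atom 5: O, bond orders sum to 2 (valence 2) → 0 H
  atom 6: C, bond orders sum to 1 (valence 4) → 3 H
  atom 7: C, bond orders sum to 2 (valence 4) → 2 H
  atom 8: C, bond orders sum to 4 (valence 4) → 0 H
  atom 9: C, bond orders sum to 4 (valence 4) → 0 H
  atom 10: C, bond orders sum to 1 (valence 4) → 3 H
  atom 11: C, bond orders sum to 4 (valence 4) → 0 H
  atom 12: F (halogen, monovalent) → 0 H
  atom 13: C, bond orders sum to 3 (valence 4) → 1 H
  atom 14: C, bond orders sum to 4 (valence 4) → 0 H
  atom 15: C, bond orders sum to 3 (valence 4) → 1 H
  atom 16: C, bond orders sum to 4 (valence 4) → 0 H
  atom 17: O, bond orders sum to 2 (valence 2) → 0 H
  atom 18: O, bond orders sum to 1 (valence 2) → 1 H
Totals → C:13, H:15, F:1, O:4.

C13H15FO4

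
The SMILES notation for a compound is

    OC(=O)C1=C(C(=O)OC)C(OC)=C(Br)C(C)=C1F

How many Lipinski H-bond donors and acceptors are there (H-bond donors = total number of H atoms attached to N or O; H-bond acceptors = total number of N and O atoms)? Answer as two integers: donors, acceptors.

Donors: find every N or O and count the H atoms it carries.
  atom 1 (O): bond orders sum to 1 → 1 H
  atom 3 (O): bond orders sum to 2 → 0 H
  atom 7 (O): bond orders sum to 2 → 0 H
  atom 8 (O): bond orders sum to 2 → 0 H
  atom 11 (O): bond orders sum to 2 → 0 H
Lipinski HBD = 1.
Acceptors: N atoms = 0, O atoms = 5 → HBA = 5.

1, 5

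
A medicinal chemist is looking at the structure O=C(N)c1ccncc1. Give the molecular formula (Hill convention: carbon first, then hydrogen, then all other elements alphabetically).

C6H6N2O

Walk through each heavy atom and fill implicit hydrogens from standard valence (C 4, N 3, O 2, S 2, halogen 1); for lowercase aromatic atoms, an aromatic c carries 1 H when it has two neighbours and 0 H with three, and aromatic n carries 0 H:
  atom 1: O, bond orders sum to 2 (valence 2) → 0 H
  atom 2: C, bond orders sum to 4 (valence 4) → 0 H
  atom 3: N, bond orders sum to 1 (valence 3) → 2 H
  atom 4: aromatic c, 3 neighbours → 0 H
  atom 5: aromatic c, 2 neighbours → 1 H
  atom 6: aromatic c, 2 neighbours → 1 H
  atom 7: aromatic n, 2 neighbours → 0 H
  atom 8: aromatic c, 2 neighbours → 1 H
  atom 9: aromatic c, 2 neighbours → 1 H
Totals → C:6, H:6, N:2, O:1.
In Hill order: C6H6N2O.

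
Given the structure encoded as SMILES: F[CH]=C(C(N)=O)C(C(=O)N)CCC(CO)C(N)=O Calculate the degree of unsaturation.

Molecular formula: C10H16FN3O4.
DoU = (2C + 2 + N − H − X) / 2, where X is the halogen count and O/S are ignored.
    = (2·10 + 2 + 3 − 16 − 1) / 2 = 8 / 2 = 4.

4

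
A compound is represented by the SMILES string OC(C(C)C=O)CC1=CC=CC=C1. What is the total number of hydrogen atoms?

14

Walk through each heavy atom and fill implicit hydrogens from standard valence (C 4, N 3, O 2, S 2, halogen 1):
  atom 1: O, bond orders sum to 1 (valence 2) → 1 H
  atom 2: C, bond orders sum to 3 (valence 4) → 1 H
  atom 3: C, bond orders sum to 3 (valence 4) → 1 H
  atom 4: C, bond orders sum to 1 (valence 4) → 3 H
  atom 5: C, bond orders sum to 3 (valence 4) → 1 H
  atom 6: O, bond orders sum to 2 (valence 2) → 0 H
  atom 7: C, bond orders sum to 2 (valence 4) → 2 H
  atom 8: C, bond orders sum to 4 (valence 4) → 0 H
  atom 9: C, bond orders sum to 3 (valence 4) → 1 H
  atom 10: C, bond orders sum to 3 (valence 4) → 1 H
  atom 11: C, bond orders sum to 3 (valence 4) → 1 H
  atom 12: C, bond orders sum to 3 (valence 4) → 1 H
  atom 13: C, bond orders sum to 3 (valence 4) → 1 H
Total hydrogens: 14.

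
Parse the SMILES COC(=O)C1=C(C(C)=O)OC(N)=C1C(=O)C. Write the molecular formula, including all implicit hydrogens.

Walk through each heavy atom and fill implicit hydrogens from standard valence (C 4, N 3, O 2, S 2, halogen 1):
  atom 1: C, bond orders sum to 1 (valence 4) → 3 H
  atom 2: O, bond orders sum to 2 (valence 2) → 0 H
  atom 3: C, bond orders sum to 4 (valence 4) → 0 H
  atom 4: O, bond orders sum to 2 (valence 2) → 0 H
  atom 5: C, bond orders sum to 4 (valence 4) → 0 H
  atom 6: C, bond orders sum to 4 (valence 4) → 0 H
  atom 7: C, bond orders sum to 4 (valence 4) → 0 H
  atom 8: C, bond orders sum to 1 (valence 4) → 3 H
  atom 9: O, bond orders sum to 2 (valence 2) → 0 H
  atom 10: O, bond orders sum to 2 (valence 2) → 0 H
  atom 11: C, bond orders sum to 4 (valence 4) → 0 H
  atom 12: N, bond orders sum to 1 (valence 3) → 2 H
  atom 13: C, bond orders sum to 4 (valence 4) → 0 H
  atom 14: C, bond orders sum to 4 (valence 4) → 0 H
  atom 15: O, bond orders sum to 2 (valence 2) → 0 H
  atom 16: C, bond orders sum to 1 (valence 4) → 3 H
Totals → C:10, H:11, N:1, O:5.

C10H11NO5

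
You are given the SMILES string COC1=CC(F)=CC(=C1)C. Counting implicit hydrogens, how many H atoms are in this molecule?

9

Walk through each heavy atom and fill implicit hydrogens from standard valence (C 4, N 3, O 2, S 2, halogen 1):
  atom 1: C, bond orders sum to 1 (valence 4) → 3 H
  atom 2: O, bond orders sum to 2 (valence 2) → 0 H
  atom 3: C, bond orders sum to 4 (valence 4) → 0 H
  atom 4: C, bond orders sum to 3 (valence 4) → 1 H
  atom 5: C, bond orders sum to 4 (valence 4) → 0 H
  atom 6: F (halogen, monovalent) → 0 H
  atom 7: C, bond orders sum to 3 (valence 4) → 1 H
  atom 8: C, bond orders sum to 4 (valence 4) → 0 H
  atom 9: C, bond orders sum to 3 (valence 4) → 1 H
  atom 10: C, bond orders sum to 1 (valence 4) → 3 H
Total hydrogens: 9.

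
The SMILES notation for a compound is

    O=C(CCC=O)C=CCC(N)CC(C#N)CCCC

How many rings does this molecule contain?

0

In SMILES, each pair of matching ring-closure digits denotes one ring-closing bond; the number of such bonds equals the number of independent rings.
Ring-closure bonds here: 0.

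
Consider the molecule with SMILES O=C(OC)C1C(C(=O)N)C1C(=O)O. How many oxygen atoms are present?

Scan the SMILES for O atoms (remember two-letter symbols like Cl and Br are single atoms).
Oxygen count: 5.

5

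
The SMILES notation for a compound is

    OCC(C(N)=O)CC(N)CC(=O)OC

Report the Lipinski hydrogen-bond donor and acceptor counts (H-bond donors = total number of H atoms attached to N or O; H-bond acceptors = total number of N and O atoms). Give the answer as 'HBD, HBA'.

Donors: find every N or O and count the H atoms it carries.
  atom 1 (O): bond orders sum to 1 → 1 H
  atom 5 (N): bond orders sum to 1 → 2 H
  atom 6 (O): bond orders sum to 2 → 0 H
  atom 9 (N): bond orders sum to 1 → 2 H
  atom 12 (O): bond orders sum to 2 → 0 H
  atom 13 (O): bond orders sum to 2 → 0 H
Lipinski HBD = 5.
Acceptors: N atoms = 2, O atoms = 4 → HBA = 6.

5, 6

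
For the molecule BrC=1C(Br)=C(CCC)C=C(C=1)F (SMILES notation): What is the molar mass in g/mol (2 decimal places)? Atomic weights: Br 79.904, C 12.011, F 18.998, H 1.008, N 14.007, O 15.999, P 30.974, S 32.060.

First, the molecular formula is C9H9Br2F (counting implicit H from valence).
  Br: 2 × 79.904 = 159.808
  C: 9 × 12.011 = 108.099
  F: 1 × 18.998 = 18.998
  H: 9 × 1.008 = 9.072
Sum: 2×79.904 + 9×12.011 + 1×18.998 + 9×1.008 = 295.977 → 295.98 g/mol.

295.98 g/mol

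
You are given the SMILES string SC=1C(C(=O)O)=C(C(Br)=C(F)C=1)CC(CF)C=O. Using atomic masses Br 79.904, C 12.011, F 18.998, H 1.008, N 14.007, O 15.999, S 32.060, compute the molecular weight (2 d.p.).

339.15 g/mol

First, the molecular formula is C11H9BrF2O3S (counting implicit H from valence).
  Br: 1 × 79.904 = 79.904
  C: 11 × 12.011 = 132.121
  F: 2 × 18.998 = 37.996
  H: 9 × 1.008 = 9.072
  O: 3 × 15.999 = 47.997
  S: 1 × 32.060 = 32.060
Sum: 1×79.904 + 11×12.011 + 2×18.998 + 9×1.008 + 3×15.999 + 1×32.060 = 339.150 → 339.15 g/mol.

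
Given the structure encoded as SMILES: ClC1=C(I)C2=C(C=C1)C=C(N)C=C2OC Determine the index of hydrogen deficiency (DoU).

Degree of unsaturation = (number of rings) + (number of π bonds).
Ring closures in the SMILES: 2.
π bonds: 5 double bonds (each 1 DoU) → 5 DoU from unsaturation.
Total DoU = 2 + 5 = 7.

7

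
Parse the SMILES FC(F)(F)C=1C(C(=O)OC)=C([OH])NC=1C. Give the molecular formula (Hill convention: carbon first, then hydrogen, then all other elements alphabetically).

C8H8F3NO3

Walk through each heavy atom and fill implicit hydrogens from standard valence (C 4, N 3, O 2, S 2, halogen 1):
  atom 1: F (halogen, monovalent) → 0 H
  atom 2: C, bond orders sum to 4 (valence 4) → 0 H
  atom 3: F (halogen, monovalent) → 0 H
  atom 4: F (halogen, monovalent) → 0 H
  atom 5: C, bond orders sum to 4 (valence 4) → 0 H
  atom 6: C, bond orders sum to 4 (valence 4) → 0 H
  atom 7: C, bond orders sum to 4 (valence 4) → 0 H
  atom 8: O, bond orders sum to 2 (valence 2) → 0 H
  atom 9: O, bond orders sum to 2 (valence 2) → 0 H
  atom 10: C, bond orders sum to 1 (valence 4) → 3 H
  atom 11: C, bond orders sum to 4 (valence 4) → 0 H
  atom 12: O with explicit H count 1
  atom 13: N, bond orders sum to 2 (valence 3) → 1 H
  atom 14: C, bond orders sum to 4 (valence 4) → 0 H
  atom 15: C, bond orders sum to 1 (valence 4) → 3 H
Totals → C:8, H:8, F:3, N:1, O:3.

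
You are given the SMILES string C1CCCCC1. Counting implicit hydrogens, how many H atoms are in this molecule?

12

Walk through each heavy atom and fill implicit hydrogens from standard valence (C 4, N 3, O 2, S 2, halogen 1):
  atom 1: C, bond orders sum to 2 (valence 4) → 2 H
  atom 2: C, bond orders sum to 2 (valence 4) → 2 H
  atom 3: C, bond orders sum to 2 (valence 4) → 2 H
  atom 4: C, bond orders sum to 2 (valence 4) → 2 H
  atom 5: C, bond orders sum to 2 (valence 4) → 2 H
  atom 6: C, bond orders sum to 2 (valence 4) → 2 H
Total hydrogens: 12.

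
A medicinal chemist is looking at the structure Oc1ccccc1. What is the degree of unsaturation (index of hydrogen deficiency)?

Molecular formula: C6H6O.
DoU = (2C + 2 + N − H − X) / 2, where X is the halogen count and O/S are ignored.
    = (2·6 + 2 + 0 − 6 − 0) / 2 = 8 / 2 = 4.

4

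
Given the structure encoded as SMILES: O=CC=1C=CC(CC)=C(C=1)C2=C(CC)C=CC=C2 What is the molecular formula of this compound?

Walk through each heavy atom and fill implicit hydrogens from standard valence (C 4, N 3, O 2, S 2, halogen 1):
  atom 1: O, bond orders sum to 2 (valence 2) → 0 H
  atom 2: C, bond orders sum to 3 (valence 4) → 1 H
  atom 3: C, bond orders sum to 4 (valence 4) → 0 H
  atom 4: C, bond orders sum to 3 (valence 4) → 1 H
  atom 5: C, bond orders sum to 3 (valence 4) → 1 H
  atom 6: C, bond orders sum to 4 (valence 4) → 0 H
  atom 7: C, bond orders sum to 2 (valence 4) → 2 H
  atom 8: C, bond orders sum to 1 (valence 4) → 3 H
  atom 9: C, bond orders sum to 4 (valence 4) → 0 H
  atom 10: C, bond orders sum to 3 (valence 4) → 1 H
  atom 11: C, bond orders sum to 4 (valence 4) → 0 H
  atom 12: C, bond orders sum to 4 (valence 4) → 0 H
  atom 13: C, bond orders sum to 2 (valence 4) → 2 H
  atom 14: C, bond orders sum to 1 (valence 4) → 3 H
  atom 15: C, bond orders sum to 3 (valence 4) → 1 H
  atom 16: C, bond orders sum to 3 (valence 4) → 1 H
  atom 17: C, bond orders sum to 3 (valence 4) → 1 H
  atom 18: C, bond orders sum to 3 (valence 4) → 1 H
Totals → C:17, H:18, O:1.

C17H18O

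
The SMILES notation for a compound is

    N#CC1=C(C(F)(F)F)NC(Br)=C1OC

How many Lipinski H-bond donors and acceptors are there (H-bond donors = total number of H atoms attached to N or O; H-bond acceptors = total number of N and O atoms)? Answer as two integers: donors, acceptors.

Donors: find every N or O and count the H atoms it carries.
  atom 1 (N): bond orders sum to 3 → 0 H
  atom 9 (N): bond orders sum to 2 → 1 H
  atom 13 (O): bond orders sum to 2 → 0 H
Lipinski HBD = 1.
Acceptors: N atoms = 2, O atoms = 1 → HBA = 3.

1, 3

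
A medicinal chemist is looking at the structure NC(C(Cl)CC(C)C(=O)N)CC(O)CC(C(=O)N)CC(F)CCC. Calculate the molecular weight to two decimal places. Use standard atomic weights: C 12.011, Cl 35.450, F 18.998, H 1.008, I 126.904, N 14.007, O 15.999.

First, the molecular formula is C16H31ClFN3O3 (counting implicit H from valence).
  C: 16 × 12.011 = 192.176
  Cl: 1 × 35.450 = 35.450
  F: 1 × 18.998 = 18.998
  H: 31 × 1.008 = 31.248
  N: 3 × 14.007 = 42.021
  O: 3 × 15.999 = 47.997
Sum: 16×12.011 + 1×35.450 + 1×18.998 + 31×1.008 + 3×14.007 + 3×15.999 = 367.890 → 367.89 g/mol.

367.89 g/mol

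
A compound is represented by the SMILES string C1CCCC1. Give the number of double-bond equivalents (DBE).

Molecular formula: C5H10.
DoU = (2C + 2 + N − H − X) / 2, where X is the halogen count and O/S are ignored.
    = (2·5 + 2 + 0 − 10 − 0) / 2 = 2 / 2 = 1.

1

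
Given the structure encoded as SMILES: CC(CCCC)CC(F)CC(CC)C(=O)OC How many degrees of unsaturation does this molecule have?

Degree of unsaturation = (number of rings) + (number of π bonds).
Ring closures in the SMILES: 0.
π bonds: 1 double bond (each 1 DoU) → 1 DoU from unsaturation.
Total DoU = 0 + 1 = 1.

1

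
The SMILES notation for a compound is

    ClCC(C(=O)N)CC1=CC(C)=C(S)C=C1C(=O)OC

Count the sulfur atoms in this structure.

1

Scan the SMILES for S atoms (remember two-letter symbols like Cl and Br are single atoms).
Sulfur count: 1.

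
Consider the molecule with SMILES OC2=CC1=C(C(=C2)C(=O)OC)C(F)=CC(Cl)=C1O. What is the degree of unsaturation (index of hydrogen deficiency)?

8

Molecular formula: C12H8ClFO4.
DoU = (2C + 2 + N − H − X) / 2, where X is the halogen count and O/S are ignored.
    = (2·12 + 2 + 0 − 8 − 2) / 2 = 16 / 2 = 8.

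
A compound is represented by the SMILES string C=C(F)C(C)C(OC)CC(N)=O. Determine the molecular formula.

C8H14FNO2

Walk through each heavy atom and fill implicit hydrogens from standard valence (C 4, N 3, O 2, S 2, halogen 1):
  atom 1: C, bond orders sum to 2 (valence 4) → 2 H
  atom 2: C, bond orders sum to 4 (valence 4) → 0 H
  atom 3: F (halogen, monovalent) → 0 H
  atom 4: C, bond orders sum to 3 (valence 4) → 1 H
  atom 5: C, bond orders sum to 1 (valence 4) → 3 H
  atom 6: C, bond orders sum to 3 (valence 4) → 1 H
  atom 7: O, bond orders sum to 2 (valence 2) → 0 H
  atom 8: C, bond orders sum to 1 (valence 4) → 3 H
  atom 9: C, bond orders sum to 2 (valence 4) → 2 H
  atom 10: C, bond orders sum to 4 (valence 4) → 0 H
  atom 11: N, bond orders sum to 1 (valence 3) → 2 H
  atom 12: O, bond orders sum to 2 (valence 2) → 0 H
Totals → C:8, H:14, F:1, N:1, O:2.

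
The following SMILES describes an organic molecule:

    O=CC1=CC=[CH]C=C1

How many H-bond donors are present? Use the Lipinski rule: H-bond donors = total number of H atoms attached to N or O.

0

Donors: find every N or O and count the H atoms it carries.
  atom 1 (O): bond orders sum to 2 → 0 H
Lipinski HBD = 0.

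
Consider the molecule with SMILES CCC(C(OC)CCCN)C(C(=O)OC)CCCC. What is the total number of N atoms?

1

Scan the SMILES for N atoms (remember two-letter symbols like Cl and Br are single atoms).
Nitrogen count: 1.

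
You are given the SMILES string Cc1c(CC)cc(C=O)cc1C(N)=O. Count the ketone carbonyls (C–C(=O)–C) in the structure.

0

Scan the SMILES for the ketone motif — none present.
Groups that are present: 1 aldehyde, 1 amide.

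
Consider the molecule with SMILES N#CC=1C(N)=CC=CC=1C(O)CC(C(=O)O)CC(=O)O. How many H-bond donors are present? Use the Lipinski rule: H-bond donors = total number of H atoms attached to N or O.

Donors: find every N or O and count the H atoms it carries.
  atom 1 (N): bond orders sum to 3 → 0 H
  atom 5 (N): bond orders sum to 1 → 2 H
  atom 11 (O): bond orders sum to 1 → 1 H
  atom 15 (O): bond orders sum to 2 → 0 H
  atom 16 (O): bond orders sum to 1 → 1 H
  atom 19 (O): bond orders sum to 2 → 0 H
  atom 20 (O): bond orders sum to 1 → 1 H
Lipinski HBD = 5.

5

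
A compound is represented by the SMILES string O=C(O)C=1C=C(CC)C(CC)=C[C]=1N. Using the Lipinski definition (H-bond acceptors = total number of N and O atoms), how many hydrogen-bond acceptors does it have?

N atoms: 1; O atoms: 2.
Lipinski HBA = 1 + 2 = 3.

3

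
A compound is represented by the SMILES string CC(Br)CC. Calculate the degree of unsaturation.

0

Degree of unsaturation = (number of rings) + (number of π bonds).
Ring closures in the SMILES: 0.
π bonds: none → 0 DoU from unsaturation.
Total DoU = 0 + 0 = 0.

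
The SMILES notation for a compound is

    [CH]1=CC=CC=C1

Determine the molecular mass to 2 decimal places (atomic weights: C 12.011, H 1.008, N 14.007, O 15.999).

First, the molecular formula is C6H6 (counting implicit H from valence).
  C: 6 × 12.011 = 72.066
  H: 6 × 1.008 = 6.048
Sum: 6×12.011 + 6×1.008 = 78.114 → 78.11 g/mol.

78.11 g/mol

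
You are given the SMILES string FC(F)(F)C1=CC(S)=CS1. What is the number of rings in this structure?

1

In SMILES, each pair of matching ring-closure digits denotes one ring-closing bond; the number of such bonds equals the number of independent rings.
Ring-closure bonds here: 1.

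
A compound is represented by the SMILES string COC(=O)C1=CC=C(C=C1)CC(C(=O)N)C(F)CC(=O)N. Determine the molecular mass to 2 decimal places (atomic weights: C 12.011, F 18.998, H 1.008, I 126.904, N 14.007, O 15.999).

296.30 g/mol

First, the molecular formula is C14H17FN2O4 (counting implicit H from valence).
  C: 14 × 12.011 = 168.154
  F: 1 × 18.998 = 18.998
  H: 17 × 1.008 = 17.136
  N: 2 × 14.007 = 28.014
  O: 4 × 15.999 = 63.996
Sum: 14×12.011 + 1×18.998 + 17×1.008 + 2×14.007 + 4×15.999 = 296.298 → 296.30 g/mol.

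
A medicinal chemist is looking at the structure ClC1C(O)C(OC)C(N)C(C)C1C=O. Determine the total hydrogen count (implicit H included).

Walk through each heavy atom and fill implicit hydrogens from standard valence (C 4, N 3, O 2, S 2, halogen 1):
  atom 1: Cl (halogen, monovalent) → 0 H
  atom 2: C, bond orders sum to 3 (valence 4) → 1 H
  atom 3: C, bond orders sum to 3 (valence 4) → 1 H
  atom 4: O, bond orders sum to 1 (valence 2) → 1 H
  atom 5: C, bond orders sum to 3 (valence 4) → 1 H
  atom 6: O, bond orders sum to 2 (valence 2) → 0 H
  atom 7: C, bond orders sum to 1 (valence 4) → 3 H
  atom 8: C, bond orders sum to 3 (valence 4) → 1 H
  atom 9: N, bond orders sum to 1 (valence 3) → 2 H
  atom 10: C, bond orders sum to 3 (valence 4) → 1 H
  atom 11: C, bond orders sum to 1 (valence 4) → 3 H
  atom 12: C, bond orders sum to 3 (valence 4) → 1 H
  atom 13: C, bond orders sum to 3 (valence 4) → 1 H
  atom 14: O, bond orders sum to 2 (valence 2) → 0 H
Total hydrogens: 16.

16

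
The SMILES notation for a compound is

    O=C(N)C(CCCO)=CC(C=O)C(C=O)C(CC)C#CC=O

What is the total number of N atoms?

1

Scan the SMILES for N atoms (remember two-letter symbols like Cl and Br are single atoms).
Nitrogen count: 1.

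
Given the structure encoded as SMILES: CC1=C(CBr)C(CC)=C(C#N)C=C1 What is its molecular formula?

C11H12BrN

Walk through each heavy atom and fill implicit hydrogens from standard valence (C 4, N 3, O 2, S 2, halogen 1):
  atom 1: C, bond orders sum to 1 (valence 4) → 3 H
  atom 2: C, bond orders sum to 4 (valence 4) → 0 H
  atom 3: C, bond orders sum to 4 (valence 4) → 0 H
  atom 4: C, bond orders sum to 2 (valence 4) → 2 H
  atom 5: Br (halogen, monovalent) → 0 H
  atom 6: C, bond orders sum to 4 (valence 4) → 0 H
  atom 7: C, bond orders sum to 2 (valence 4) → 2 H
  atom 8: C, bond orders sum to 1 (valence 4) → 3 H
  atom 9: C, bond orders sum to 4 (valence 4) → 0 H
  atom 10: C, bond orders sum to 4 (valence 4) → 0 H
  atom 11: N, bond orders sum to 3 (valence 3) → 0 H
  atom 12: C, bond orders sum to 3 (valence 4) → 1 H
  atom 13: C, bond orders sum to 3 (valence 4) → 1 H
Totals → C:11, H:12, Br:1, N:1.
In Hill order: C11H12BrN.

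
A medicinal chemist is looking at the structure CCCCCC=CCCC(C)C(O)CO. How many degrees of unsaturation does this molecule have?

1

Molecular formula: C13H26O2.
DoU = (2C + 2 + N − H − X) / 2, where X is the halogen count and O/S are ignored.
    = (2·13 + 2 + 0 − 26 − 0) / 2 = 2 / 2 = 1.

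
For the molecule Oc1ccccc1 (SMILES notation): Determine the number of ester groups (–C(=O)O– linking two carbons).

0

Scan the SMILES for the ester motif — none present.
Groups that are present: 1 hydroxyl.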